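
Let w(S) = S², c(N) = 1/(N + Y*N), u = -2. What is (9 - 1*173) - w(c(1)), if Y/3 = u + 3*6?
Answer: -393765/2401 ≈ -164.00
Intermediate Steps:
Y = 48 (Y = 3*(-2 + 3*6) = 3*(-2 + 18) = 3*16 = 48)
c(N) = 1/(49*N) (c(N) = 1/(N + 48*N) = 1/(49*N))
(9 - 1*173) - w(c(1)) = (9 - 1*173) - ((1/49)/1)² = (9 - 173) - ((1/49)*1)² = -164 - (1/49)² = -164 - 1*1/2401 = -164 - 1/2401 = -393765/2401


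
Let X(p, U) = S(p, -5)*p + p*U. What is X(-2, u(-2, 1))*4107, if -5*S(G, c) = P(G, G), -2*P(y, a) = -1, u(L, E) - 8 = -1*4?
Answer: -160173/5 ≈ -32035.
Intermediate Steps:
u(L, E) = 4 (u(L, E) = 8 - 1*4 = 8 - 4 = 4)
P(y, a) = 1/2 (P(y, a) = -1/2*(-1) = 1/2)
S(G, c) = -1/10 (S(G, c) = -1/5*1/2 = -1/10)
X(p, U) = -p/10 + U*p (X(p, U) = -p/10 + p*U = -p/10 + U*p)
X(-2, u(-2, 1))*4107 = -2*(-1/10 + 4)*4107 = -2*39/10*4107 = -39/5*4107 = -160173/5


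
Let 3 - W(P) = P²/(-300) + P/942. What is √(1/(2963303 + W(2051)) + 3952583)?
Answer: √8636405642259808541850782563/46744015469 ≈ 1988.1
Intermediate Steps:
W(P) = 3 - P/942 + P²/300 (W(P) = 3 - (P²/(-300) + P/942) = 3 - (P²*(-1/300) + P*(1/942)) = 3 - (-P²/300 + P/942) = 3 + (-P/942 + P²/300) = 3 - P/942 + P²/300)
√(1/(2963303 + W(2051)) + 3952583) = √(1/(2963303 + (3 - 1/942*2051 + (1/300)*2051²)) + 3952583) = √(1/(2963303 + (3 - 2051/942 + (1/300)*4206601)) + 3952583) = √(1/(2963303 + (3 - 2051/942 + 4206601/300)) + 3952583) = √(1/(2963303 + 220158369/15700) + 3952583) = √(1/(46744015469/15700) + 3952583) = √(15700/46744015469 + 3952583) = √(184759600894522127/46744015469) = √8636405642259808541850782563/46744015469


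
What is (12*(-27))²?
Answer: 104976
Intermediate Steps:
(12*(-27))² = (-324)² = 104976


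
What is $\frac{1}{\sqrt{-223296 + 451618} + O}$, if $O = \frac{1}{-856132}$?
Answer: $\frac{856132}{167351350089130527} + \frac{732962001424 \sqrt{228322}}{167351350089130527} \approx 0.0020928$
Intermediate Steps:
$O = - \frac{1}{856132} \approx -1.168 \cdot 10^{-6}$
$\frac{1}{\sqrt{-223296 + 451618} + O} = \frac{1}{\sqrt{-223296 + 451618} - \frac{1}{856132}} = \frac{1}{\sqrt{228322} - \frac{1}{856132}} = \frac{1}{- \frac{1}{856132} + \sqrt{228322}}$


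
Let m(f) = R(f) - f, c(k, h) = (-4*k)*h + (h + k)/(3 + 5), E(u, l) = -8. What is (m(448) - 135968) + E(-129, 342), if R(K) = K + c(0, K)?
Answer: -135920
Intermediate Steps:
c(k, h) = h/8 + k/8 - 4*h*k (c(k, h) = -4*h*k + (h + k)/8 = -4*h*k + (h + k)*(⅛) = -4*h*k + (h/8 + k/8) = h/8 + k/8 - 4*h*k)
R(K) = 9*K/8 (R(K) = K + (K/8 + (⅛)*0 - 4*K*0) = K + (K/8 + 0 + 0) = K + K/8 = 9*K/8)
m(f) = f/8 (m(f) = 9*f/8 - f = f/8)
(m(448) - 135968) + E(-129, 342) = ((⅛)*448 - 135968) - 8 = (56 - 135968) - 8 = -135912 - 8 = -135920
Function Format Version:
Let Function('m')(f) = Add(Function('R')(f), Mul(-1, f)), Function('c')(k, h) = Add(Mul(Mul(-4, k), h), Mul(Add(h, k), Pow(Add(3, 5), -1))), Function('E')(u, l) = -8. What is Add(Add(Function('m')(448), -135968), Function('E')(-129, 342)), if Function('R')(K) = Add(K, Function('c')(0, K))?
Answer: -135920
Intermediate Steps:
Function('c')(k, h) = Add(Mul(Rational(1, 8), h), Mul(Rational(1, 8), k), Mul(-4, h, k)) (Function('c')(k, h) = Add(Mul(-4, h, k), Mul(Add(h, k), Pow(8, -1))) = Add(Mul(-4, h, k), Mul(Add(h, k), Rational(1, 8))) = Add(Mul(-4, h, k), Add(Mul(Rational(1, 8), h), Mul(Rational(1, 8), k))) = Add(Mul(Rational(1, 8), h), Mul(Rational(1, 8), k), Mul(-4, h, k)))
Function('R')(K) = Mul(Rational(9, 8), K) (Function('R')(K) = Add(K, Add(Mul(Rational(1, 8), K), Mul(Rational(1, 8), 0), Mul(-4, K, 0))) = Add(K, Add(Mul(Rational(1, 8), K), 0, 0)) = Add(K, Mul(Rational(1, 8), K)) = Mul(Rational(9, 8), K))
Function('m')(f) = Mul(Rational(1, 8), f) (Function('m')(f) = Add(Mul(Rational(9, 8), f), Mul(-1, f)) = Mul(Rational(1, 8), f))
Add(Add(Function('m')(448), -135968), Function('E')(-129, 342)) = Add(Add(Mul(Rational(1, 8), 448), -135968), -8) = Add(Add(56, -135968), -8) = Add(-135912, -8) = -135920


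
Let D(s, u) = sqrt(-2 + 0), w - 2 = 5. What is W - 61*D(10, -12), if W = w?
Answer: 7 - 61*I*sqrt(2) ≈ 7.0 - 86.267*I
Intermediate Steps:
w = 7 (w = 2 + 5 = 7)
W = 7
D(s, u) = I*sqrt(2) (D(s, u) = sqrt(-2) = I*sqrt(2))
W - 61*D(10, -12) = 7 - 61*I*sqrt(2)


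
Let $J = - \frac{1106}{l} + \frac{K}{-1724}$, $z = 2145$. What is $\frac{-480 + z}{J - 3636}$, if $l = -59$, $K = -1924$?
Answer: $- \frac{14113095}{30651593} \approx -0.46044$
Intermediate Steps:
$J = \frac{505065}{25429}$ ($J = - \frac{1106}{-59} - \frac{1924}{-1724} = \left(-1106\right) \left(- \frac{1}{59}\right) - - \frac{481}{431} = \frac{1106}{59} + \frac{481}{431} = \frac{505065}{25429} \approx 19.862$)
$\frac{-480 + z}{J - 3636} = \frac{-480 + 2145}{\frac{505065}{25429} - 3636} = \frac{1665}{- \frac{91954779}{25429}} = 1665 \left(- \frac{25429}{91954779}\right) = - \frac{14113095}{30651593}$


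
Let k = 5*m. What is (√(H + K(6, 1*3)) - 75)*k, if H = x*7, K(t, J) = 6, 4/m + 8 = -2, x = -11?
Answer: 150 - 2*I*√71 ≈ 150.0 - 16.852*I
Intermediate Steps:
m = -⅖ (m = 4/(-8 - 2) = 4/(-10) = 4*(-⅒) = -⅖ ≈ -0.40000)
k = -2 (k = 5*(-⅖) = -2)
H = -77 (H = -11*7 = -77)
(√(H + K(6, 1*3)) - 75)*k = (√(-77 + 6) - 75)*(-2) = (√(-71) - 75)*(-2) = (I*√71 - 75)*(-2) = (-75 + I*√71)*(-2) = 150 - 2*I*√71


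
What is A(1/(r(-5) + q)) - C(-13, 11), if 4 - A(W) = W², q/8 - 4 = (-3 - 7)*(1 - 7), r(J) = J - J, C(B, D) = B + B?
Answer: 7864319/262144 ≈ 30.000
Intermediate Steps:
C(B, D) = 2*B
r(J) = 0
q = 512 (q = 32 + 8*((-3 - 7)*(1 - 7)) = 32 + 8*(-10*(-6)) = 32 + 8*60 = 32 + 480 = 512)
A(W) = 4 - W²
A(1/(r(-5) + q)) - C(-13, 11) = (4 - (1/(0 + 512))²) - 2*(-13) = (4 - (1/512)²) - 1*(-26) = (4 - (1/512)²) + 26 = (4 - 1*1/262144) + 26 = (4 - 1/262144) + 26 = 1048575/262144 + 26 = 7864319/262144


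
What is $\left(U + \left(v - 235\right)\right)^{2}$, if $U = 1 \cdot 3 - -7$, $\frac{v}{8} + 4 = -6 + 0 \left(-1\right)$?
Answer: $93025$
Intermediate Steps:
$v = -80$ ($v = -32 + 8 \left(-6 + 0 \left(-1\right)\right) = -32 + 8 \left(-6 + 0\right) = -32 + 8 \left(-6\right) = -32 - 48 = -80$)
$U = 10$ ($U = 3 + 7 = 10$)
$\left(U + \left(v - 235\right)\right)^{2} = \left(10 - 315\right)^{2} = \left(-305\right)^{2} = 93025$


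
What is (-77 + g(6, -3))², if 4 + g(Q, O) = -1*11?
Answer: 8464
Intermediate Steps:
g(Q, O) = -15 (g(Q, O) = -4 - 1*11 = -4 - 11 = -15)
(-77 + g(6, -3))² = (-77 - 15)² = (-92)² = 8464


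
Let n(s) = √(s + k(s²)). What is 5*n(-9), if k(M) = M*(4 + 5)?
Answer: 60*√5 ≈ 134.16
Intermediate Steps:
k(M) = 9*M (k(M) = M*9 = 9*M)
n(s) = √(s + 9*s²)
5*n(-9) = 5*√(-9*(1 + 9*(-9))) = 5*√(-9*(1 - 81)) = 5*√(-9*(-80)) = 5*√720 = 5*(12*√5) = 60*√5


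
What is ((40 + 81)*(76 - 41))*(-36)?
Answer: -152460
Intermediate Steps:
((40 + 81)*(76 - 41))*(-36) = (121*35)*(-36) = 4235*(-36) = -152460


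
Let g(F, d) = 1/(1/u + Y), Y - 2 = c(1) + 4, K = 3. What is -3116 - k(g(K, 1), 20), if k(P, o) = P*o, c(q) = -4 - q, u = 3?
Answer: -3131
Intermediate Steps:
Y = 1 (Y = 2 + ((-4 - 1*1) + 4) = 2 + ((-4 - 1) + 4) = 2 + (-5 + 4) = 2 - 1 = 1)
g(F, d) = ¾ (g(F, d) = 1/(1/3 + 1) = 1/(⅓ + 1) = 1/(4/3) = ¾)
-3116 - k(g(K, 1), 20) = -3116 - 3*20/4 = -3116 - 1*15 = -3116 - 15 = -3131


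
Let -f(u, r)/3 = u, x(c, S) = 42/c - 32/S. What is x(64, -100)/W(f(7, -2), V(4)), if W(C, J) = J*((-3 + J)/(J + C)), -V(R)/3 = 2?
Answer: -781/1600 ≈ -0.48812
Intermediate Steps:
x(c, S) = -32/S + 42/c
V(R) = -6 (V(R) = -3*2 = -6)
f(u, r) = -3*u
W(C, J) = J*(-3 + J)/(C + J) (W(C, J) = J*((-3 + J)/(C + J)) = J*(-3 + J)/(C + J))
x(64, -100)/W(f(7, -2), V(4)) = (-32/(-100) + 42/64)/((-6*(-3 - 6)/(-3*7 - 6))) = (-32*(-1/100) + 42*(1/64))/((-6*(-9)/(-21 - 6))) = (8/25 + 21/32)/((-6*(-9)/(-27))) = 781/(800*((-6*(-1/27)*(-9)))) = (781/800)/(-2) = (781/800)*(-½) = -781/1600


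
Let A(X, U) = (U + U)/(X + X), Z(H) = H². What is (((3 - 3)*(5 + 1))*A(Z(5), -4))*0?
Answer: 0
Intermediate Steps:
A(X, U) = U/X (A(X, U) = (2*U)/((2*X)) = (2*U)*(1/(2*X)) = U/X)
(((3 - 3)*(5 + 1))*A(Z(5), -4))*0 = (((3 - 3)*(5 + 1))*(-4/(5²)))*0 = ((0*6)*(-4/25))*0 = (0*(-4*1/25))*0 = (0*(-4/25))*0 = 0*0 = 0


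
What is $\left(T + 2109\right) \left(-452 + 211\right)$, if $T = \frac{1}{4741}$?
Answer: $- \frac{2409703570}{4741} \approx -5.0827 \cdot 10^{5}$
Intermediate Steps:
$T = \frac{1}{4741} \approx 0.00021093$
$\left(T + 2109\right) \left(-452 + 211\right) = \left(\frac{1}{4741} + 2109\right) \left(-452 + 211\right) = \frac{9998770}{4741} \left(-241\right) = - \frac{2409703570}{4741}$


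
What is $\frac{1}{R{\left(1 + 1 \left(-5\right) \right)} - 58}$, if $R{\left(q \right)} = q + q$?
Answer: $- \frac{1}{66} \approx -0.015152$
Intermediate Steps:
$R{\left(q \right)} = 2 q$
$\frac{1}{R{\left(1 + 1 \left(-5\right) \right)} - 58} = \frac{1}{2 \left(1 + 1 \left(-5\right)\right) - 58} = \frac{1}{2 \left(1 - 5\right) - 58} = \frac{1}{2 \left(-4\right) - 58} = \frac{1}{-8 - 58} = \frac{1}{-66} = - \frac{1}{66}$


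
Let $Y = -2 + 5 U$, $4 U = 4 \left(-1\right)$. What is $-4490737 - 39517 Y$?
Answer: $-4214118$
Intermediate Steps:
$U = -1$ ($U = \frac{4 \left(-1\right)}{4} = \frac{1}{4} \left(-4\right) = -1$)
$Y = -7$ ($Y = -2 + 5 \left(-1\right) = -2 - 5 = -7$)
$-4490737 - 39517 Y = -4490737 - 39517 \left(-7\right) = -4490737 - -276619 = -4490737 + 276619 = -4214118$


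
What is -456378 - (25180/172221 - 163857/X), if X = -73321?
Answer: -5762904898160875/12627415941 ≈ -4.5638e+5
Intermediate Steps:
-456378 - (25180/172221 - 163857/X) = -456378 - (25180/172221 - 163857/(-73321)) = -456378 - (25180*(1/172221) - 163857*(-1/73321)) = -456378 - (25180/172221 + 163857/73321) = -456378 - 1*30065839177/12627415941 = -456378 - 30065839177/12627415941 = -5762904898160875/12627415941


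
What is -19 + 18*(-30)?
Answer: -559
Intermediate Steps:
-19 + 18*(-30) = -19 - 540 = -559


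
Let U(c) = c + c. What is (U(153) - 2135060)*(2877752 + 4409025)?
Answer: -15555476347858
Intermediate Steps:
U(c) = 2*c
(U(153) - 2135060)*(2877752 + 4409025) = (2*153 - 2135060)*(2877752 + 4409025) = (306 - 2135060)*7286777 = -2134754*7286777 = -15555476347858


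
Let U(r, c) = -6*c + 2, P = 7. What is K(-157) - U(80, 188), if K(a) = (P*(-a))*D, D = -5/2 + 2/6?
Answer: -7531/6 ≈ -1255.2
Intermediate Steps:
D = -13/6 (D = -5*½ + 2*(⅙) = -5/2 + ⅓ = -13/6 ≈ -2.1667)
K(a) = 91*a/6 (K(a) = (7*(-a))*(-13/6) = -7*a*(-13/6) = 91*a/6)
U(r, c) = 2 - 6*c
K(-157) - U(80, 188) = (91/6)*(-157) - (2 - 6*188) = -14287/6 - (2 - 1128) = -14287/6 - 1*(-1126) = -14287/6 + 1126 = -7531/6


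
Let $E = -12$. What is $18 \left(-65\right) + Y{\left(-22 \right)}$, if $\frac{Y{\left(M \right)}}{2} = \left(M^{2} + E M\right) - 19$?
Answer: $288$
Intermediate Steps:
$Y{\left(M \right)} = -38 - 24 M + 2 M^{2}$ ($Y{\left(M \right)} = 2 \left(\left(M^{2} - 12 M\right) - 19\right) = 2 \left(-19 + M^{2} - 12 M\right) = -38 - 24 M + 2 M^{2}$)
$18 \left(-65\right) + Y{\left(-22 \right)} = 18 \left(-65\right) - \left(-490 - 968\right) = -1170 + \left(-38 + 528 + 2 \cdot 484\right) = -1170 + \left(-38 + 528 + 968\right) = -1170 + 1458 = 288$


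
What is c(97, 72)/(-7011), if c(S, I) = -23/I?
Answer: 23/504792 ≈ 4.5563e-5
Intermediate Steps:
c(97, 72)/(-7011) = -23/72/(-7011) = -23*1/72*(-1/7011) = -23/72*(-1/7011) = 23/504792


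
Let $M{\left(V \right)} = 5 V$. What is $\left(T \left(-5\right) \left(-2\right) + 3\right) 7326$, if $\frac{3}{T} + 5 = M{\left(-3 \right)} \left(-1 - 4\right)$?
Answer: $\frac{175824}{7} \approx 25118.0$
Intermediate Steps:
$T = \frac{3}{70}$ ($T = \frac{3}{-5 + 5 \left(-3\right) \left(-1 - 4\right)} = \frac{3}{-5 - -75} = \frac{3}{-5 + 75} = \frac{3}{70} \approx 0.042857$)
$\left(T \left(-5\right) \left(-2\right) + 3\right) 7326 = \left(\frac{3}{70} \left(-5\right) \left(-2\right) + 3\right) 7326 = \left(\left(- \frac{3}{14}\right) \left(-2\right) + 3\right) 7326 = \left(\frac{3}{7} + 3\right) 7326 = \frac{24}{7} \cdot 7326 = \frac{175824}{7}$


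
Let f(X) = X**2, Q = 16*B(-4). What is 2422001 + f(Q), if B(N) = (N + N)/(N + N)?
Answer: 2422257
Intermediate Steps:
B(N) = 1 (B(N) = (2*N)/((2*N)) = (2*N)*(1/(2*N)) = 1)
Q = 16 (Q = 16*1 = 16)
2422001 + f(Q) = 2422001 + 16**2 = 2422001 + 256 = 2422257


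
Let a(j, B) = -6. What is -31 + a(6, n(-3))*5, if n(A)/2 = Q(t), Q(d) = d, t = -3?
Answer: -61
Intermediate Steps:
n(A) = -6 (n(A) = 2*(-3) = -6)
-31 + a(6, n(-3))*5 = -31 - 6*5 = -31 - 30 = -61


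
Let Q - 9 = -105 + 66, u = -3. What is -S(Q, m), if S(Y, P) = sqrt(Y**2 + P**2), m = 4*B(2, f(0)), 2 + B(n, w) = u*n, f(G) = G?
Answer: -2*sqrt(481) ≈ -43.863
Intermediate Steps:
B(n, w) = -2 - 3*n
Q = -30 (Q = 9 + (-105 + 66) = 9 - 39 = -30)
m = -32 (m = 4*(-2 - 3*2) = 4*(-2 - 6) = 4*(-8) = -32)
S(Y, P) = sqrt(P**2 + Y**2)
-S(Q, m) = -sqrt((-32)**2 + (-30)**2) = -sqrt(1024 + 900) = -sqrt(1924) = -2*sqrt(481)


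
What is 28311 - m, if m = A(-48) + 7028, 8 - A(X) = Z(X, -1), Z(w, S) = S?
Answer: 21274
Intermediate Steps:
A(X) = 9 (A(X) = 8 - 1*(-1) = 8 + 1 = 9)
m = 7037 (m = 9 + 7028 = 7037)
28311 - m = 28311 - 1*7037 = 28311 - 7037 = 21274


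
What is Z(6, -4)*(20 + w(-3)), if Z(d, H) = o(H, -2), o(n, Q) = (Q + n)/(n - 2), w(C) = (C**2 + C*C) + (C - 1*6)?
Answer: 29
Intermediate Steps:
w(C) = -6 + C + 2*C**2 (w(C) = (C**2 + C**2) + (C - 6) = 2*C**2 + (-6 + C) = -6 + C + 2*C**2)
o(n, Q) = (Q + n)/(-2 + n)
Z(d, H) = 1 (Z(d, H) = (-2 + H)/(-2 + H) = 1)
Z(6, -4)*(20 + w(-3)) = 1*(20 + (-6 - 3 + 2*(-3)**2)) = 1*(20 + (-6 - 3 + 2*9)) = 1*(20 + (-6 - 3 + 18)) = 1*(20 + 9) = 1*29 = 29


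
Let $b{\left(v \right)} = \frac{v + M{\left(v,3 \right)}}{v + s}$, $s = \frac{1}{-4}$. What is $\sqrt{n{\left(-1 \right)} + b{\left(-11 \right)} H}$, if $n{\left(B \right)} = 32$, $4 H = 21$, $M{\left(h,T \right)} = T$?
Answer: $\frac{2 \sqrt{2010}}{15} \approx 5.9777$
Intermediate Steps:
$H = \frac{21}{4}$ ($H = \frac{1}{4} \cdot 21 = \frac{21}{4} \approx 5.25$)
$s = - \frac{1}{4} \approx -0.25$
$b{\left(v \right)} = \frac{3 + v}{- \frac{1}{4} + v}$ ($b{\left(v \right)} = \frac{v + 3}{v - \frac{1}{4}} = \frac{3 + v}{- \frac{1}{4} + v}$)
$\sqrt{n{\left(-1 \right)} + b{\left(-11 \right)} H} = \sqrt{32 + \frac{4 \left(3 - 11\right)}{-1 + 4 \left(-11\right)} \frac{21}{4}} = \sqrt{32 + 4 \frac{1}{-1 - 44} \left(-8\right) \frac{21}{4}} = \sqrt{32 + 4 \frac{1}{-45} \left(-8\right) \frac{21}{4}} = \sqrt{32 + 4 \left(- \frac{1}{45}\right) \left(-8\right) \frac{21}{4}} = \sqrt{32 + \frac{32}{45} \cdot \frac{21}{4}} = \sqrt{32 + \frac{56}{15}} = \sqrt{\frac{536}{15}} = \frac{2 \sqrt{2010}}{15}$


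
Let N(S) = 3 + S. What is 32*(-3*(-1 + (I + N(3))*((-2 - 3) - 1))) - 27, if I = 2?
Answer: 4677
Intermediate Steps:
32*(-3*(-1 + (I + N(3))*((-2 - 3) - 1))) - 27 = 32*(-3*(-1 + (2 + (3 + 3))*((-2 - 3) - 1))) - 27 = 32*(-3*(-1 + (2 + 6)*(-5 - 1))) - 27 = 32*(-3*(-1 + 8*(-6))) - 27 = 32*(-3*(-1 - 48)) - 27 = 32*(-3*(-49)) - 27 = 32*147 - 27 = 4704 - 27 = 4677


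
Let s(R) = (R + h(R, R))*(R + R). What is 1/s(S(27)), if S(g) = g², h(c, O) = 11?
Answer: 1/1078920 ≈ 9.2685e-7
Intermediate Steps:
s(R) = 2*R*(11 + R) (s(R) = (R + 11)*(R + R) = (11 + R)*(2*R) = 2*R*(11 + R))
1/s(S(27)) = 1/(2*27²*(11 + 27²)) = 1/(2*729*(11 + 729)) = 1/(2*729*740) = 1/1078920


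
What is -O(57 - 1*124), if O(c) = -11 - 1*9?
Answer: 20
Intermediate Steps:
O(c) = -20 (O(c) = -11 - 9 = -20)
-O(57 - 1*124) = -1*(-20) = 20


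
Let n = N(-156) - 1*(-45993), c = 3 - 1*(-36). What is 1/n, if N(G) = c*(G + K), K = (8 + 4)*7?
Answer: 1/43185 ≈ 2.3156e-5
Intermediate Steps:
c = 39 (c = 3 + 36 = 39)
K = 84 (K = 12*7 = 84)
N(G) = 3276 + 39*G (N(G) = 39*(G + 84) = 39*(84 + G) = 3276 + 39*G)
n = 43185 (n = (3276 + 39*(-156)) - 1*(-45993) = (3276 - 6084) + 45993 = -2808 + 45993 = 43185)
1/n = 1/43185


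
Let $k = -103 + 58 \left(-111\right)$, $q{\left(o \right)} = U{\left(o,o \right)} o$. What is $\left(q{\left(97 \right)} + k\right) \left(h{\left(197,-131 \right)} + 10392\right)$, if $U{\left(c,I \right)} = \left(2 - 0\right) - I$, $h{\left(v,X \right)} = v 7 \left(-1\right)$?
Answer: $-142008828$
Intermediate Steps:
$h{\left(v,X \right)} = - 7 v$ ($h{\left(v,X \right)} = 7 v \left(-1\right) = - 7 v$)
$U{\left(c,I \right)} = 2 - I$ ($U{\left(c,I \right)} = \left(2 + 0\right) - I = 2 - I$)
$q{\left(o \right)} = o \left(2 - o\right)$ ($q{\left(o \right)} = \left(2 - o\right) o = o \left(2 - o\right)$)
$k = -6541$ ($k = -103 - 6438 = -6541$)
$\left(q{\left(97 \right)} + k\right) \left(h{\left(197,-131 \right)} + 10392\right) = \left(97 \left(2 - 97\right) - 6541\right) \left(\left(-7\right) 197 + 10392\right) = \left(97 \left(2 - 97\right) - 6541\right) \left(-1379 + 10392\right) = \left(97 \left(-95\right) - 6541\right) 9013 = \left(-9215 - 6541\right) 9013 = \left(-15756\right) 9013 = -142008828$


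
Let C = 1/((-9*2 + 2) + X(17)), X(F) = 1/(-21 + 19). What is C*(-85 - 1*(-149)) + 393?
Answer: 12841/33 ≈ 389.12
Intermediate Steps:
X(F) = -1/2 (X(F) = 1/(-2) = -1/2)
C = -2/33 (C = 1/((-9*2 + 2) - 1/2) = 1/((-18 + 2) - 1/2) = 1/(-16 - 1/2) = 1/(-33/2) = -2/33 ≈ -0.060606)
C*(-85 - 1*(-149)) + 393 = -2*(-85 - 1*(-149))/33 + 393 = -2*(-85 + 149)/33 + 393 = -2/33*64 + 393 = -128/33 + 393 = 12841/33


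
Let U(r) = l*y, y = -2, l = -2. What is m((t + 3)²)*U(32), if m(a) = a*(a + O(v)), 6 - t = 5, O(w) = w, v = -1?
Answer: 960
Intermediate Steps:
t = 1 (t = 6 - 1*5 = 6 - 5 = 1)
m(a) = a*(-1 + a) (m(a) = a*(a - 1) = a*(-1 + a))
U(r) = 4 (U(r) = -2*(-2) = 4)
m((t + 3)²)*U(32) = ((1 + 3)²*(-1 + (1 + 3)²))*4 = (4²*(-1 + 4²))*4 = (16*(-1 + 16))*4 = (16*15)*4 = 240*4 = 960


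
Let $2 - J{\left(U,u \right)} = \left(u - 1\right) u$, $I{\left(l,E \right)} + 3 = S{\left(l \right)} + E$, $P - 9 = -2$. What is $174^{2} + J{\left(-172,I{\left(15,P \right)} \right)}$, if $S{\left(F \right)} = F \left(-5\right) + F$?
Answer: $27086$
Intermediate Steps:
$P = 7$ ($P = 9 - 2 = 7$)
$S{\left(F \right)} = - 4 F$ ($S{\left(F \right)} = - 5 F + F = - 4 F$)
$I{\left(l,E \right)} = -3 + E - 4 l$ ($I{\left(l,E \right)} = -3 + \left(- 4 l + E\right) = -3 + \left(E - 4 l\right) = -3 + E - 4 l$)
$J{\left(U,u \right)} = 2 - u \left(-1 + u\right)$ ($J{\left(U,u \right)} = 2 - \left(u - 1\right) u = 2 - \left(-1 + u\right) u = 2 - u \left(-1 + u\right)$)
$174^{2} + J{\left(-172,I{\left(15,P \right)} \right)} = 174^{2} - \left(54 + \left(-3 + 7 - 60\right)^{2}\right) = 30276 - \left(54 + \left(-3 + 7 - 60\right)^{2}\right) = 30276 - 3190 = 27086$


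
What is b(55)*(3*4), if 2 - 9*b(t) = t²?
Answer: -12092/3 ≈ -4030.7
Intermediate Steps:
b(t) = 2/9 - t²/9
b(55)*(3*4) = (2/9 - ⅑*55²)*(3*4) = (2/9 - ⅑*3025)*12 = (2/9 - 3025/9)*12 = -3023/9*12 = -12092/3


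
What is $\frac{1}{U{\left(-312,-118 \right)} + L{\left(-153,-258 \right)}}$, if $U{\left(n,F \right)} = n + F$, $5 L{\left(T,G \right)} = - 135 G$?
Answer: $\frac{1}{6536} \approx 0.000153$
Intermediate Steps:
$L{\left(T,G \right)} = - 27 G$ ($L{\left(T,G \right)} = \frac{\left(-135\right) G}{5} = - 27 G$)
$U{\left(n,F \right)} = F + n$
$\frac{1}{U{\left(-312,-118 \right)} + L{\left(-153,-258 \right)}} = \frac{1}{\left(-118 - 312\right) - -6966} = \frac{1}{-430 + 6966} = \frac{1}{6536}$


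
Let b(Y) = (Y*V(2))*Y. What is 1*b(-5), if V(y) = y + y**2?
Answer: 150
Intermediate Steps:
b(Y) = 6*Y**2 (b(Y) = (Y*(2*(1 + 2)))*Y = (Y*(2*3))*Y = (Y*6)*Y = (6*Y)*Y = 6*Y**2)
1*b(-5) = 1*(6*(-5)**2) = 1*(6*25) = 1*150 = 150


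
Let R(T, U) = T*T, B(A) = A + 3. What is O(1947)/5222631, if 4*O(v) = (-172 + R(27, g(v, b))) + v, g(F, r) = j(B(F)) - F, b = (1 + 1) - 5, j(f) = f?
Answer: 626/5222631 ≈ 0.00011986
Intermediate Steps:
B(A) = 3 + A
b = -3 (b = 2 - 5 = -3)
g(F, r) = 3 (g(F, r) = (3 + F) - F = 3)
R(T, U) = T**2
O(v) = 557/4 + v/4 (O(v) = ((-172 + 27**2) + v)/4 = ((-172 + 729) + v)/4 = (557 + v)/4 = 557/4 + v/4)
O(1947)/5222631 = (557/4 + (1/4)*1947)/5222631 = (557/4 + 1947/4)*(1/5222631) = 626*(1/5222631) = 626/5222631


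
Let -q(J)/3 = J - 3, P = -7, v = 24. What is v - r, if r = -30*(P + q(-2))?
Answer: 264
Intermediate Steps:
q(J) = 9 - 3*J (q(J) = -3*(J - 3) = -3*(-3 + J) = 9 - 3*J)
r = -240 (r = -30*(-7 + (9 - 3*(-2))) = -30*(-7 + (9 + 6)) = -30*(-7 + 15) = -30*8 = -240)
v - r = 24 - 1*(-240) = 24 + 240 = 264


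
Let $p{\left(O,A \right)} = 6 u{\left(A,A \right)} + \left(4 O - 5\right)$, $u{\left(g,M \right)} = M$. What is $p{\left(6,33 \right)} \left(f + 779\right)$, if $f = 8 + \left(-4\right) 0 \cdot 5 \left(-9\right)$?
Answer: $170779$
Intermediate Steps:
$p{\left(O,A \right)} = -5 + 4 O + 6 A$ ($p{\left(O,A \right)} = 6 A + \left(4 O - 5\right) = 6 A + \left(-5 + 4 O\right) = -5 + 4 O + 6 A$)
$f = 8$ ($f = 8 + 0 \cdot 5 \left(-9\right) = 8 + 0 \left(-9\right) = 8 + 0 = 8$)
$p{\left(6,33 \right)} \left(f + 779\right) = \left(-5 + 4 \cdot 6 + 6 \cdot 33\right) \left(8 + 779\right) = \left(-5 + 24 + 198\right) 787 = 217 \cdot 787 = 170779$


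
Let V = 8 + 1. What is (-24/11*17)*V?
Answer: -3672/11 ≈ -333.82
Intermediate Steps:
V = 9
(-24/11*17)*V = (-24/11*17)*9 = (-24*1/11*17)*9 = -24/11*17*9 = -408/11*9 = -3672/11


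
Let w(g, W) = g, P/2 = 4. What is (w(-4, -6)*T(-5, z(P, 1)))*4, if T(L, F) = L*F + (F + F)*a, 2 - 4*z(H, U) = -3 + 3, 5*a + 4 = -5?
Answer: 344/5 ≈ 68.800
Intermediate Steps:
a = -9/5 (a = -⅘ + (⅕)*(-5) = -⅘ - 1 = -9/5 ≈ -1.8000)
P = 8 (P = 2*4 = 8)
z(H, U) = ½ (z(H, U) = ½ - (-3 + 3)/4 = ½ - ¼*0 = ½ + 0 = ½)
T(L, F) = -18*F/5 + F*L (T(L, F) = L*F + (F + F)*(-9/5) = F*L + (2*F)*(-9/5) = F*L - 18*F/5 = -18*F/5 + F*L)
(w(-4, -6)*T(-5, z(P, 1)))*4 = -4*(-18 + 5*(-5))/(5*2)*4 = -4*(-18 - 25)/(5*2)*4 = -4*(-43)/(5*2)*4 = -4*(-43/10)*4 = (86/5)*4 = 344/5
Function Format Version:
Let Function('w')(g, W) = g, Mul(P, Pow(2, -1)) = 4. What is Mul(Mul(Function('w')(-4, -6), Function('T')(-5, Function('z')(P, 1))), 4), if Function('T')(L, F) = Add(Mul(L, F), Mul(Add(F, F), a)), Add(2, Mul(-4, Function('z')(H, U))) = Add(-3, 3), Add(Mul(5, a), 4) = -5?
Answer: Rational(344, 5) ≈ 68.800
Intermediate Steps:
a = Rational(-9, 5) (a = Add(Rational(-4, 5), Mul(Rational(1, 5), -5)) = Add(Rational(-4, 5), -1) = Rational(-9, 5) ≈ -1.8000)
P = 8 (P = Mul(2, 4) = 8)
Function('z')(H, U) = Rational(1, 2) (Function('z')(H, U) = Add(Rational(1, 2), Mul(Rational(-1, 4), Add(-3, 3))) = Add(Rational(1, 2), Mul(Rational(-1, 4), 0)) = Add(Rational(1, 2), 0) = Rational(1, 2))
Function('T')(L, F) = Add(Mul(Rational(-18, 5), F), Mul(F, L)) (Function('T')(L, F) = Add(Mul(L, F), Mul(Add(F, F), Rational(-9, 5))) = Add(Mul(F, L), Mul(Mul(2, F), Rational(-9, 5))) = Add(Mul(F, L), Mul(Rational(-18, 5), F)) = Add(Mul(Rational(-18, 5), F), Mul(F, L)))
Mul(Mul(Function('w')(-4, -6), Function('T')(-5, Function('z')(P, 1))), 4) = Mul(Mul(-4, Mul(Rational(1, 5), Rational(1, 2), Add(-18, Mul(5, -5)))), 4) = Mul(Mul(-4, Mul(Rational(1, 5), Rational(1, 2), Add(-18, -25))), 4) = Mul(Mul(-4, Mul(Rational(1, 5), Rational(1, 2), -43)), 4) = Mul(Mul(-4, Rational(-43, 10)), 4) = Mul(Rational(86, 5), 4) = Rational(344, 5)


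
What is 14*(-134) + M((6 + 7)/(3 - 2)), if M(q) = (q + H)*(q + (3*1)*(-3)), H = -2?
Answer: -1832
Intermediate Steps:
M(q) = (-9 + q)*(-2 + q) (M(q) = (q - 2)*(q + (3*1)*(-3)) = (-2 + q)*(q + 3*(-3)) = (-2 + q)*(q - 9) = (-2 + q)*(-9 + q) = (-9 + q)*(-2 + q))
14*(-134) + M((6 + 7)/(3 - 2)) = 14*(-134) + (18 + ((6 + 7)/(3 - 2))² - 11*(6 + 7)/(3 - 2)) = -1876 + (18 + (13/1)² - 143/1) = -1876 + (18 + (13*1)² - 143) = -1876 + (18 + 13² - 11*13) = -1876 + (18 + 169 - 143) = -1876 + 44 = -1832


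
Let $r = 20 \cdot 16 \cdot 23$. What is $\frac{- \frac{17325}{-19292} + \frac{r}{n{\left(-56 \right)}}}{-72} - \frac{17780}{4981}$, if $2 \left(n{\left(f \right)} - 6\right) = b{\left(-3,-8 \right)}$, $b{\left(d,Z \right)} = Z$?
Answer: $- \frac{54058149415}{988389792} \approx -54.693$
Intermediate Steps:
$n{\left(f \right)} = 2$ ($n{\left(f \right)} = 6 + \frac{1}{2} \left(-8\right) = 6 - 4 = 2$)
$r = 7360$ ($r = 320 \cdot 23 = 7360$)
$\frac{- \frac{17325}{-19292} + \frac{r}{n{\left(-56 \right)}}}{-72} - \frac{17780}{4981} = \frac{- \frac{17325}{-19292} + \frac{7360}{2}}{-72} - \frac{17780}{4981} = \left(\left(-17325\right) \left(- \frac{1}{19292}\right) + 7360 \cdot \frac{1}{2}\right) \left(- \frac{1}{72}\right) - \frac{17780}{4981} = \left(\frac{2475}{2756} + 3680\right) \left(- \frac{1}{72}\right) - \frac{17780}{4981} = \frac{10144555}{2756} \left(- \frac{1}{72}\right) - \frac{17780}{4981} = - \frac{10144555}{198432} - \frac{17780}{4981} = - \frac{54058149415}{988389792}$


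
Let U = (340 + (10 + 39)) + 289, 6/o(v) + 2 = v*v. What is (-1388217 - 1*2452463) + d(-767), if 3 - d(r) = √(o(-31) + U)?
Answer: -3840677 - 4*√38971842/959 ≈ -3.8407e+6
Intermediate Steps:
o(v) = 6/(-2 + v²) (o(v) = 6/(-2 + v*v) = 6/(-2 + v²))
U = 678 (U = (340 + 49) + 289 = 389 + 289 = 678)
d(r) = 3 - 4*√38971842/959 (d(r) = 3 - √(6/(-2 + (-31)²) + 678) = 3 - √(6/(-2 + 961) + 678) = 3 - √(6/959 + 678) = 3 - √(650208/959) = 3 - 4*√38971842/959)
(-1388217 - 1*2452463) + d(-767) = (-1388217 - 1*2452463) + (3 - 4*√38971842/959) = (-1388217 - 2452463) + (3 - 4*√38971842/959) = -3840680 + (3 - 4*√38971842/959) = -3840677 - 4*√38971842/959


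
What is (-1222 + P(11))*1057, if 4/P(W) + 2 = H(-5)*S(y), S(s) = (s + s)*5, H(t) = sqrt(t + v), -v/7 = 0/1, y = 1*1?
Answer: -11625037/9 - 755*I*sqrt(5)/9 ≈ -1.2917e+6 - 187.58*I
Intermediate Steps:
y = 1
v = 0 (v = -0/1 = -0 = -7*0 = 0)
H(t) = sqrt(t) (H(t) = sqrt(t + 0) = sqrt(t))
S(s) = 10*s (S(s) = (2*s)*5 = 10*s)
P(W) = 4/(-2 + 10*I*sqrt(5)) (P(W) = 4/(-2 + sqrt(-5)*(10*1)) = 4/(-2 + (I*sqrt(5))*10) = 4/(-2 + 10*I*sqrt(5)))
(-1222 + P(11))*1057 = (-1222 + (-1/63 - 5*I*sqrt(5)/63))*1057 = (-76987/63 - 5*I*sqrt(5)/63)*1057 = -11625037/9 - 755*I*sqrt(5)/9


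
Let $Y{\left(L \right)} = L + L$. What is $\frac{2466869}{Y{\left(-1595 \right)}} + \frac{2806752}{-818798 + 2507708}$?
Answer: $- \frac{138578872797}{179587430} \approx -771.65$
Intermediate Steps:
$Y{\left(L \right)} = 2 L$
$\frac{2466869}{Y{\left(-1595 \right)}} + \frac{2806752}{-818798 + 2507708} = \frac{2466869}{2 \left(-1595\right)} + \frac{2806752}{-818798 + 2507708} = \frac{2466869}{-3190} + \frac{2806752}{1688910} = 2466869 \left(- \frac{1}{3190}\right) + 2806752 \cdot \frac{1}{1688910} = - \frac{2466869}{3190} + \frac{467792}{281485} = - \frac{138578872797}{179587430}$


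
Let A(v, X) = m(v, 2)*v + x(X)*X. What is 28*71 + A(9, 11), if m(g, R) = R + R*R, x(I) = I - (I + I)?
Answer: 1921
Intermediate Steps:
x(I) = -I (x(I) = I - 2*I = -I)
m(g, R) = R + R**2
A(v, X) = -X**2 + 6*v (A(v, X) = (2*(1 + 2))*v + (-X)*X = (2*3)*v - X**2 = 6*v - X**2 = -X**2 + 6*v)
28*71 + A(9, 11) = 28*71 + (-1*11**2 + 6*9) = 1988 + (-1*121 + 54) = 1988 + (-121 + 54) = 1988 - 67 = 1921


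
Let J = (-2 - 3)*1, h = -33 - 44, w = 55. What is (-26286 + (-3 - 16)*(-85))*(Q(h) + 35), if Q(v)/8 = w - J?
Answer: -12705565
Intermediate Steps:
h = -77
J = -5 (J = -5*1 = -5)
Q(v) = 480 (Q(v) = 8*(55 - 1*(-5)) = 8*(55 + 5) = 8*60 = 480)
(-26286 + (-3 - 16)*(-85))*(Q(h) + 35) = (-26286 + (-3 - 16)*(-85))*(480 + 35) = (-26286 - 19*(-85))*515 = (-26286 + 1615)*515 = -24671*515 = -12705565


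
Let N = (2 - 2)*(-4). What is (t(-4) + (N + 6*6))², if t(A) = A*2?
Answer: 784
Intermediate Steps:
N = 0 (N = 0*(-4) = 0)
t(A) = 2*A
(t(-4) + (N + 6*6))² = (2*(-4) + (0 + 6*6))² = (-8 + (0 + 36))² = (-8 + 36)² = 28² = 784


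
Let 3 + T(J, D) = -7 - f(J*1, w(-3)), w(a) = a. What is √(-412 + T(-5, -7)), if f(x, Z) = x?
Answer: I*√417 ≈ 20.421*I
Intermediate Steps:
T(J, D) = -10 - J (T(J, D) = -3 + (-7 - J) = -10 - J)
√(-412 + T(-5, -7)) = √(-412 + (-10 - 1*(-5))) = √(-412 + (-10 + 5)) = √(-412 - 5) = √(-417) = I*√417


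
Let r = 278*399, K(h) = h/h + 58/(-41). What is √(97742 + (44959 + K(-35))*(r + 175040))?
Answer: √21611851691786/41 ≈ 1.1339e+5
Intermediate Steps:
K(h) = -17/41 (K(h) = 1 + 58*(-1/41) = 1 - 58/41 = -17/41)
r = 110922
√(97742 + (44959 + K(-35))*(r + 175040)) = √(97742 + (44959 - 17/41)*(110922 + 175040)) = √(97742 + (1843302/41)*285962) = √(97742 + 527114326524/41) = √(527118333946/41) = √21611851691786/41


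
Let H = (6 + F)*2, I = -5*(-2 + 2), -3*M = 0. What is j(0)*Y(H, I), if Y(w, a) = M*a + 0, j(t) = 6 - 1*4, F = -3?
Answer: 0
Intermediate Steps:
M = 0 (M = -1/3*0 = 0)
j(t) = 2 (j(t) = 6 - 4 = 2)
I = 0 (I = -5*0 = 0)
H = 6 (H = (6 - 3)*2 = 3*2 = 6)
Y(w, a) = 0 (Y(w, a) = 0*a + 0 = 0 + 0 = 0)
j(0)*Y(H, I) = 2*0 = 0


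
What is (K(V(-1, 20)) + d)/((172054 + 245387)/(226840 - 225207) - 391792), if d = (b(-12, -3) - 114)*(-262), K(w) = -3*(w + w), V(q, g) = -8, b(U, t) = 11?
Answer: -44146522/639378895 ≈ -0.069046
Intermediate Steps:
K(w) = -6*w
d = 26986 (d = (11 - 114)*(-262) = -103*(-262) = 26986)
(K(V(-1, 20)) + d)/((172054 + 245387)/(226840 - 225207) - 391792) = (-6*(-8) + 26986)/((172054 + 245387)/(226840 - 225207) - 391792) = (48 + 26986)/(417441/1633 - 391792) = 27034/(417441*(1/1633) - 391792) = 27034/(417441/1633 - 391792) = 27034/(-639378895/1633) = 27034*(-1633/639378895) = -44146522/639378895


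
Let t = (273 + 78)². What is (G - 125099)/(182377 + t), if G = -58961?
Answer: -92030/152789 ≈ -0.60233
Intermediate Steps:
t = 123201 (t = 351² = 123201)
(G - 125099)/(182377 + t) = (-58961 - 125099)/(182377 + 123201) = -184060/305578 = -184060*1/305578 = -92030/152789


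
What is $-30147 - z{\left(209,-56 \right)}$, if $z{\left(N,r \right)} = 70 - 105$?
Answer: $-30112$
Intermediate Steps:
$z{\left(N,r \right)} = -35$ ($z{\left(N,r \right)} = 70 - 105 = -35$)
$-30147 - z{\left(209,-56 \right)} = -30147 - -35 = -30147 + 35 = -30112$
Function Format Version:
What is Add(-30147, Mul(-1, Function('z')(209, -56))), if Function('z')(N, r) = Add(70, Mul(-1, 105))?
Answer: -30112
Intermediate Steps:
Function('z')(N, r) = -35 (Function('z')(N, r) = Add(70, -105) = -35)
Add(-30147, Mul(-1, Function('z')(209, -56))) = Add(-30147, Mul(-1, -35)) = Add(-30147, 35) = -30112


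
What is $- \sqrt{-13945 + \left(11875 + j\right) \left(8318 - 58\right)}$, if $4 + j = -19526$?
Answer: $- i \sqrt{63244245} \approx - 7952.6 i$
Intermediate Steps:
$j = -19530$ ($j = -4 - 19526 = -19530$)
$- \sqrt{-13945 + \left(11875 + j\right) \left(8318 - 58\right)} = - \sqrt{-13945 + \left(11875 - 19530\right) \left(8318 - 58\right)} = - \sqrt{-13945 - 63230300} = - \sqrt{-63244245} = - i \sqrt{63244245}$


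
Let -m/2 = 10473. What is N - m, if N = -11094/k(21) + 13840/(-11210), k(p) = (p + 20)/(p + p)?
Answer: 440314654/45961 ≈ 9580.2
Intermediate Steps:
k(p) = (20 + p)/(2*p) (k(p) = (20 + p)/((2*p)) = (20 + p)*(1/(2*p)) = (20 + p)/(2*p))
m = -20946 (m = -2*10473 = -20946)
N = -522384452/45961 (N = -11094*42/(20 + 21) + 13840/(-11210) = -11094/((½)*(1/21)*41) + 13840*(-1/11210) = -11094/41/42 - 1384/1121 = -11094*42/41 - 1384/1121 = -465948/41 - 1384/1121 = -522384452/45961 ≈ -11366.)
N - m = -522384452/45961 - 1*(-20946) = -522384452/45961 + 20946 = 440314654/45961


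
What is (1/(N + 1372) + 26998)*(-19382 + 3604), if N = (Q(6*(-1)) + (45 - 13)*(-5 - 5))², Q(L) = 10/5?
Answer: -21830338314001/51248 ≈ -4.2597e+8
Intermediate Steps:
Q(L) = 2 (Q(L) = 10*(⅕) = 2)
N = 101124 (N = (2 + (45 - 13)*(-5 - 5))² = (2 + 32*(-10))² = (2 - 320)² = (-318)² = 101124)
(1/(N + 1372) + 26998)*(-19382 + 3604) = (1/(101124 + 1372) + 26998)*(-19382 + 3604) = (1/102496 + 26998)*(-15778) = (2767187009/102496)*(-15778) = -21830338314001/51248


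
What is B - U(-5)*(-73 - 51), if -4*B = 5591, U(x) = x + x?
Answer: -10551/4 ≈ -2637.8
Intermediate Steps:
U(x) = 2*x
B = -5591/4 (B = -¼*5591 = -5591/4 ≈ -1397.8)
B - U(-5)*(-73 - 51) = -5591/4 - 2*(-5)*(-73 - 51) = -5591/4 - (-10)*(-124) = -5591/4 - 1*1240 = -5591/4 - 1240 = -10551/4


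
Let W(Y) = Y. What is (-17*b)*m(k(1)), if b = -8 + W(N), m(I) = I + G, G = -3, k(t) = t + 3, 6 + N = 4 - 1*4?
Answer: 238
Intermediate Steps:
N = -6 (N = -6 + (4 - 1*4) = -6 + (4 - 4) = -6 + 0 = -6)
k(t) = 3 + t
m(I) = -3 + I (m(I) = I - 3 = -3 + I)
b = -14 (b = -8 - 6 = -14)
(-17*b)*m(k(1)) = (-17*(-14))*(-3 + (3 + 1)) = 238*(-3 + 4) = 238*1 = 238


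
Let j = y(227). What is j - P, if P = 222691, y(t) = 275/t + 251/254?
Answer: -12839790851/57658 ≈ -2.2269e+5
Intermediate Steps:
y(t) = 251/254 + 275/t (y(t) = 275/t + 251*(1/254) = 275/t + 251/254 = 251/254 + 275/t)
j = 126827/57658 (j = 251/254 + 275/227 = 126827/57658 ≈ 2.1996)
j - P = 126827/57658 - 1*222691 = 126827/57658 - 222691 = -12839790851/57658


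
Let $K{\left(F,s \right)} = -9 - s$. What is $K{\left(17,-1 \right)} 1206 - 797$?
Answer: $-10445$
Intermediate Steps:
$K{\left(17,-1 \right)} 1206 - 797 = \left(-9 - -1\right) 1206 - 797 = \left(-9 + 1\right) 1206 - 797 = \left(-8\right) 1206 - 797 = -9648 - 797 = -10445$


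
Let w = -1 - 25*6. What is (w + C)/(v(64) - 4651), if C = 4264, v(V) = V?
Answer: -1371/1529 ≈ -0.89666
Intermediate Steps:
w = -151 (w = -1 - 150 = -151)
(w + C)/(v(64) - 4651) = (-151 + 4264)/(64 - 4651) = 4113/(-4587) = 4113*(-1/4587) = -1371/1529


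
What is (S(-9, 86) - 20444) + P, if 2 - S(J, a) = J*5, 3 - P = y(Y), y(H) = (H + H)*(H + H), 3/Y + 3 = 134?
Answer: -349981470/17161 ≈ -20394.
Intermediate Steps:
Y = 3/131 (Y = 3/(-3 + 134) = 3/131 ≈ 0.022901)
y(H) = 4*H² (y(H) = (2*H)*(2*H) = 4*H²)
P = 51447/17161 (P = 3 - 4*(3/131)² = 3 - 4*9/17161 = 3 - 1*36/17161 = 3 - 36/17161 = 51447/17161 ≈ 2.9979)
S(J, a) = 2 - 5*J (S(J, a) = 2 - J*5 = 2 - 5*J)
(S(-9, 86) - 20444) + P = ((2 - 5*(-9)) - 20444) + 51447/17161 = ((2 + 45) - 20444) + 51447/17161 = (47 - 20444) + 51447/17161 = -20397 + 51447/17161 = -349981470/17161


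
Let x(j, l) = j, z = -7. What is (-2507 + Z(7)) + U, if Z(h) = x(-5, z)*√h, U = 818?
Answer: -1689 - 5*√7 ≈ -1702.2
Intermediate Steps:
Z(h) = -5*√h
(-2507 + Z(7)) + U = (-2507 - 5*√7) + 818 = -1689 - 5*√7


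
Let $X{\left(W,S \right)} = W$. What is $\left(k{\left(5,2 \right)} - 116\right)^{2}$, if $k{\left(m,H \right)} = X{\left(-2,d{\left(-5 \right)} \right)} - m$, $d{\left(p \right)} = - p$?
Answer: $15129$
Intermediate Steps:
$k{\left(m,H \right)} = -2 - m$
$\left(k{\left(5,2 \right)} - 116\right)^{2} = \left(\left(-2 - 5\right) - 116\right)^{2} = \left(-7 - 116\right)^{2} = \left(-123\right)^{2} = 15129$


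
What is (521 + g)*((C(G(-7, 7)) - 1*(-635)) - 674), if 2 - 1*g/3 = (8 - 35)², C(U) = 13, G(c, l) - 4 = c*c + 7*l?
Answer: 43160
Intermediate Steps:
G(c, l) = 4 + c² + 7*l (G(c, l) = 4 + (c*c + 7*l) = 4 + (c² + 7*l) = 4 + c² + 7*l)
g = -2181 (g = 6 - 3*(8 - 35)² = 6 - 3*(-27)² = 6 - 3*729 = 6 - 2187 = -2181)
(521 + g)*((C(G(-7, 7)) - 1*(-635)) - 674) = (521 - 2181)*((13 - 1*(-635)) - 674) = -1660*((13 + 635) - 674) = -1660*(648 - 674) = -1660*(-26) = 43160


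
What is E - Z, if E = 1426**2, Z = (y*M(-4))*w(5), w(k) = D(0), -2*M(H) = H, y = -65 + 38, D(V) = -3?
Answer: 2033314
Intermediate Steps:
y = -27
M(H) = -H/2
w(k) = -3
Z = 162 (Z = -(-27)*(-4)/2*(-3) = -27*2*(-3) = -54*(-3) = 162)
E = 2033476
E - Z = 2033476 - 1*162 = 2033476 - 162 = 2033314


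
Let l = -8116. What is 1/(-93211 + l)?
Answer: -1/101327 ≈ -9.8690e-6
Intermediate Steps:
1/(-93211 + l) = 1/(-93211 - 8116) = 1/(-101327) = -1/101327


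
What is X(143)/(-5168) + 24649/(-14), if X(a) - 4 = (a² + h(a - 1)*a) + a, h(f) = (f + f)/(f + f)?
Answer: -63838189/36176 ≈ -1764.7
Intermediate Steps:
h(f) = 1 (h(f) = (2*f)/((2*f)) = (2*f)*(1/(2*f)) = 1)
X(a) = 4 + a² + 2*a (X(a) = 4 + ((a² + 1*a) + a) = 4 + ((a² + a) + a) = 4 + ((a + a²) + a) = 4 + (a² + 2*a) = 4 + a² + 2*a)
X(143)/(-5168) + 24649/(-14) = (4 + 143² + 2*143)/(-5168) + 24649/(-14) = (4 + 20449 + 286)*(-1/5168) + 24649*(-1/14) = 20739*(-1/5168) - 24649/14 = -20739/5168 - 24649/14 = -63838189/36176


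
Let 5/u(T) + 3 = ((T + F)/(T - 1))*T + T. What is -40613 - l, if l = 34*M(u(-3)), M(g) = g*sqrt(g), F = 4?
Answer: -40613 + 1360*I*sqrt(105)/441 ≈ -40613.0 + 31.601*I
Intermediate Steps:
u(T) = 5/(-3 + T + T*(4 + T)/(-1 + T)) (u(T) = 5/(-3 + (((T + 4)/(T - 1))*T + T)) = 5/(-3 + (((4 + T)/(-1 + T))*T + T)) = 5/(-3 + (T*(4 + T)/(-1 + T) + T)) = 5/(-3 + (T + T*(4 + T)/(-1 + T))) = 5/(-3 + T + T*(4 + T)/(-1 + T)))
M(g) = g**(3/2)
l = -1360*I*sqrt(105)/441 (l = 34*(5*(-1 - 3)/(3 + 2*(-3)**2))**(3/2) = 34*(5*(-4)/(3 + 2*9))**(3/2) = 34*(5*(-4)/(3 + 18))**(3/2) = 34*(5*(-4)/21)**(3/2) = 34*(5*(1/21)*(-4))**(3/2) = 34*(-20/21)**(3/2) = 34*(-40*I*sqrt(105)/441) = -1360*I*sqrt(105)/441 ≈ -31.601*I)
-40613 - l = -40613 - (-1360)*I*sqrt(105)/441 = -40613 + 1360*I*sqrt(105)/441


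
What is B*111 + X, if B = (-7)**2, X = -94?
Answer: 5345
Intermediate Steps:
B = 49
B*111 + X = 49*111 - 94 = 5439 - 94 = 5345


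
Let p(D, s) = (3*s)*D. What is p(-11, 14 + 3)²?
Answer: 314721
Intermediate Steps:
p(D, s) = 3*D*s
p(-11, 14 + 3)² = (3*(-11)*(14 + 3))² = (3*(-11)*17)² = (-561)² = 314721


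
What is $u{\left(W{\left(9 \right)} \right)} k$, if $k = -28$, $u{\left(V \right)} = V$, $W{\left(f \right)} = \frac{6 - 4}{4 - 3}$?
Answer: $-56$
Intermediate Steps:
$W{\left(f \right)} = 2$ ($W{\left(f \right)} = \frac{2}{1} = 2 \cdot 1 = 2$)
$u{\left(W{\left(9 \right)} \right)} k = 2 \left(-28\right) = -56$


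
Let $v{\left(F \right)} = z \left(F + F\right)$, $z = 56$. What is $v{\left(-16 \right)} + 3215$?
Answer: $1423$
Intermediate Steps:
$v{\left(F \right)} = 112 F$ ($v{\left(F \right)} = 56 \left(F + F\right) = 56 \cdot 2 F = 112 F$)
$v{\left(-16 \right)} + 3215 = 112 \left(-16\right) + 3215 = -1792 + 3215 = 1423$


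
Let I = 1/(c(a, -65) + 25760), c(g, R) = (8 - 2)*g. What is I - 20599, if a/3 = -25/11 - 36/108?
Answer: -5826303545/282844 ≈ -20599.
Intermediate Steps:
a = -86/11 (a = 3*(-25/11 - 36/108) = 3*(-25*1/11 - 36*1/108) = 3*(-25/11 - 1/3) = 3*(-86/33) = -86/11 ≈ -7.8182)
c(g, R) = 6*g
I = 11/282844 (I = 1/(6*(-86/11) + 25760) = 1/(-516/11 + 25760) = 1/(282844/11) = 11/282844 ≈ 3.8891e-5)
I - 20599 = 11/282844 - 20599 = -5826303545/282844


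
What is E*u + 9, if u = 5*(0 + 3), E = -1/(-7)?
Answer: 78/7 ≈ 11.143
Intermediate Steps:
E = 1/7 (E = -1*(-1/7) = 1/7 ≈ 0.14286)
u = 15 (u = 5*3 = 15)
E*u + 9 = (1/7)*15 + 9 = 15/7 + 9 = 78/7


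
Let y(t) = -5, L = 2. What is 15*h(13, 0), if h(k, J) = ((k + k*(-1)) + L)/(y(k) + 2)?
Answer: -10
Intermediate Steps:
h(k, J) = -⅔ (h(k, J) = ((k + k*(-1)) + 2)/(-5 + 2) = ((k - k) + 2)/(-3) = (0 + 2)*(-⅓) = 2*(-⅓) = -⅔)
15*h(13, 0) = 15*(-⅔) = -10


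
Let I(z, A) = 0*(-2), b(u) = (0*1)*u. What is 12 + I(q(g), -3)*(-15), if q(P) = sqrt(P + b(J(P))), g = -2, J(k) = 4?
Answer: 12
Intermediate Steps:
b(u) = 0 (b(u) = 0*u = 0)
q(P) = sqrt(P) (q(P) = sqrt(P + 0) = sqrt(P))
I(z, A) = 0
12 + I(q(g), -3)*(-15) = 12 + 0*(-15) = 12 + 0 = 12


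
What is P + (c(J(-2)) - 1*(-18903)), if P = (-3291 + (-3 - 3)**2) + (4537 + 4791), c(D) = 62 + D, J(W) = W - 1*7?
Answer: 25029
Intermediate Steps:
J(W) = -7 + W (J(W) = W - 7 = -7 + W)
P = 6073 (P = (-3291 + (-6)**2) + 9328 = (-3291 + 36) + 9328 = -3255 + 9328 = 6073)
P + (c(J(-2)) - 1*(-18903)) = 6073 + ((62 + (-7 - 2)) - 1*(-18903)) = 6073 + ((62 - 9) + 18903) = 6073 + (53 + 18903) = 6073 + 18956 = 25029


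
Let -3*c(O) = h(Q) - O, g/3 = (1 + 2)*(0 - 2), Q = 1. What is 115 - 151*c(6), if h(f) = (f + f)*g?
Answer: -1999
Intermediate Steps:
g = -18 (g = 3*((1 + 2)*(0 - 2)) = 3*(3*(-2)) = 3*(-6) = -18)
h(f) = -36*f (h(f) = (f + f)*(-18) = (2*f)*(-18) = -36*f)
c(O) = 12 + O/3 (c(O) = -(-36*1 - O)/3 = -(-36 - O)/3 = 12 + O/3)
115 - 151*c(6) = 115 - 151*(12 + (⅓)*6) = 115 - 151*(12 + 2) = 115 - 151*14 = 115 - 2114 = -1999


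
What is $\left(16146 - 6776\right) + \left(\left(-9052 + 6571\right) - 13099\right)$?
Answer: $-6210$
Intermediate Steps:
$\left(16146 - 6776\right) + \left(\left(-9052 + 6571\right) - 13099\right) = \left(16146 - 6776\right) - 15580 = 9370 - 15580 = -6210$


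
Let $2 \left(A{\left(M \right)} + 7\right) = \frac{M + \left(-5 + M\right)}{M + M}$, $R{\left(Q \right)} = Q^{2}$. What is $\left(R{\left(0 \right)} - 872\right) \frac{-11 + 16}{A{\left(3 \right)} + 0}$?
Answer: $\frac{52320}{83} \approx 630.36$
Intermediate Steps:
$A{\left(M \right)} = -7 + \frac{-5 + 2 M}{4 M}$ ($A{\left(M \right)} = -7 + \frac{\left(M + \left(-5 + M\right)\right) \frac{1}{M + M}}{2} = -7 + \frac{\left(-5 + 2 M\right) \frac{1}{2 M}}{2} = -7 + \frac{\frac{1}{2} \frac{1}{M} \left(-5 + 2 M\right)}{2} = -7 + \frac{-5 + 2 M}{4 M}$)
$\left(R{\left(0 \right)} - 872\right) \frac{-11 + 16}{A{\left(3 \right)} + 0} = \left(0^{2} - 872\right) \frac{-11 + 16}{\frac{-5 - 78}{4 \cdot 3} + 0} = \left(0 - 872\right) \frac{5}{\frac{1}{4} \cdot \frac{1}{3} \left(-5 - 78\right) + 0} = - 872 \frac{5}{\frac{1}{4} \cdot \frac{1}{3} \left(-83\right) + 0} = - 872 \frac{5}{- \frac{83}{12} + 0} = - 872 \frac{5}{- \frac{83}{12}} = - 872 \cdot 5 \left(- \frac{12}{83}\right) = \left(-872\right) \left(- \frac{60}{83}\right) = \frac{52320}{83}$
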